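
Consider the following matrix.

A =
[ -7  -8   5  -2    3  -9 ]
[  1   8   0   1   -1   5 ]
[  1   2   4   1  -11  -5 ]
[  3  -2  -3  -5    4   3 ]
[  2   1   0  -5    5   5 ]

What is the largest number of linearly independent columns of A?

5

Row reduce to echelon form.
R2 ← R2 + (1/7)·R1: [0, 48/7, 5/7, 5/7, -4/7, 26/7]
R3 ← R3 + (1/7)·R1: [0, 6/7, 33/7, 5/7, -74/7, -44/7]
R4 ← R4 + (3/7)·R1: [0, -38/7, -6/7, -41/7, 37/7, -6/7]
R5 ← R5 + (2/7)·R1: [0, -9/7, 10/7, -39/7, 41/7, 17/7]
R3 ← R3 − (1/8)·R2: [0, 0, 37/8, 5/8, -21/2, -27/4]
R4 ← R4 + (19/24)·R2: [0, 0, -7/24, -127/24, 29/6, 25/12]
R5 ← R5 + (3/16)·R2: [0, 0, 25/16, -87/16, 23/4, 25/8]
R4 ← R4 + (7/111)·R3: [0, 0, 0, -583/111, 463/111, 184/111]
R5 ← R5 − (25/74)·R3: [0, 0, 0, -209/37, 344/37, 200/37]
R5 ← R5 − (57/53)·R4: [0, 0, 0, 0, 255/53, 192/53]
Echelon form has 5 nonzero rows, so rank(A) = 5.
The rank gives the maximum number of linearly independent columns: 5.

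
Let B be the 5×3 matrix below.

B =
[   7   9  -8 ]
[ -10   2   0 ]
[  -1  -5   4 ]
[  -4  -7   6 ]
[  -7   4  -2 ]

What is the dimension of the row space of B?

Row reduce to echelon form.
R2 ← R2 + (10/7)·R1: [0, 104/7, -80/7]
R3 ← R3 + (1/7)·R1: [0, -26/7, 20/7]
R4 ← R4 + (4/7)·R1: [0, -13/7, 10/7]
R5 ← R5 + R1: [0, 13, -10]
R3 ← R3 + (1/4)·R2: [0, 0, 0]
R4 ← R4 + (1/8)·R2: [0, 0, 0]
R5 ← R5 − (7/8)·R2: [0, 0, 0]
Echelon form has 2 nonzero rows, so rank(B) = 2.
The row space has dimension equal to the rank: 2.

2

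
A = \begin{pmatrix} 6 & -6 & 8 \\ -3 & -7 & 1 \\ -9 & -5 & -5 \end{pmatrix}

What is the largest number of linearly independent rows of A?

2

Row reduce to echelon form.
R2 ← R2 + (1/2)·R1: [0, -10, 5]
R3 ← R3 + (3/2)·R1: [0, -14, 7]
R3 ← R3 − (7/5)·R2: [0, 0, 0]
Echelon form has 2 nonzero rows, so rank(A) = 2.
The rank gives the maximum number of linearly independent rows: 2.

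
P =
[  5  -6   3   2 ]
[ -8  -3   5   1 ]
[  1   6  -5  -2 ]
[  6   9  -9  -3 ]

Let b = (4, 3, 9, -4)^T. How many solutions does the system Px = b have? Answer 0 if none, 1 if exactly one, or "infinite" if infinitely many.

Row reduce the augmented matrix [P | b].
R2 ← R2 + (8/5)·R1: [0, -63/5, 49/5, 21/5, 47/5]
R3 ← R3 − (1/5)·R1: [0, 36/5, -28/5, -12/5, 41/5]
R4 ← R4 − (6/5)·R1: [0, 81/5, -63/5, -27/5, -44/5]
R3 ← R3 + (4/7)·R2: [0, 0, 0, 0, 95/7]
R4 ← R4 + (9/7)·R2: [0, 0, 0, 0, 23/7]
R4 ← R4 − (23/95)·R3: [0, 0, 0, 0, 0]
The echelon form has 3 nonzero rows; the last pivot sits in the augmented column, so rank(P) = 2 but rank([P|b]) = 3.
Since the ranks differ, the system is inconsistent.
It has no solutions.

0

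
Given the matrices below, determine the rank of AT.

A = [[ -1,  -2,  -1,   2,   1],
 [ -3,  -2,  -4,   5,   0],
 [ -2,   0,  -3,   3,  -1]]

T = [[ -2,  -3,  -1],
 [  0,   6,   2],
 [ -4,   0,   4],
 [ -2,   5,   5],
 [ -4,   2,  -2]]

2

First compute AT:
[[ -2,   3,   1],
 [ 12,  22,   8],
 [ 14,  19,   7]]
Now row reduce the product.
R2 ← R2 + (6)·R1: [0, 40, 14]
R3 ← R3 + (7)·R1: [0, 40, 14]
R3 ← R3 − R2: [0, 0, 0]
2 nonzero rows, so rank(AT) = 2.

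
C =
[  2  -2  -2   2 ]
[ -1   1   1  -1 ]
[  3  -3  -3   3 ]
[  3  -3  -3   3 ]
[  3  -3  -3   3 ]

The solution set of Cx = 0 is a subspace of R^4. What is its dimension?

3

Row reduce to echelon form.
R2 ← R2 + (1/2)·R1: [0, 0, 0, 0]
R3 ← R3 − (3/2)·R1: [0, 0, 0, 0]
R4 ← R4 − (3/2)·R1: [0, 0, 0, 0]
R5 ← R5 − (3/2)·R1: [0, 0, 0, 0]
1 nonzero row, so rank(C) = 1.
C has 4 columns; by rank–nullity, nullity = 4 − 1 = 3.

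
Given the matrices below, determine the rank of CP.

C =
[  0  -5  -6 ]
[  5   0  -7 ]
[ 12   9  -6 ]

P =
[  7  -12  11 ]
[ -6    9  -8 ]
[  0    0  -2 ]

First compute CP:
[[ 30, -45,  52],
 [ 35, -60,  69],
 [ 30, -63,  72]]
Now row reduce the product.
R2 ← R2 − (7/6)·R1: [0, -15/2, 25/3]
R3 ← R3 − R1: [0, -18, 20]
R3 ← R3 − (12/5)·R2: [0, 0, 0]
2 nonzero rows, so rank(CP) = 2.

2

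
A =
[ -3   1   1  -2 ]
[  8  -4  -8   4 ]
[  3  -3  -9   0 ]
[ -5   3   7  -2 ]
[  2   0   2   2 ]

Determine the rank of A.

2

Row reduce to echelon form.
R2 ← R2 + (8/3)·R1: [0, -4/3, -16/3, -4/3]
R3 ← R3 + R1: [0, -2, -8, -2]
R4 ← R4 − (5/3)·R1: [0, 4/3, 16/3, 4/3]
R5 ← R5 + (2/3)·R1: [0, 2/3, 8/3, 2/3]
R3 ← R3 − (3/2)·R2: [0, 0, 0, 0]
R4 ← R4 + R2: [0, 0, 0, 0]
R5 ← R5 + (1/2)·R2: [0, 0, 0, 0]
Echelon form has 2 nonzero rows, so rank(A) = 2.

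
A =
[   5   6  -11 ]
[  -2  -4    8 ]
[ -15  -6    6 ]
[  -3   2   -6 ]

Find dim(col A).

2

Row reduce to echelon form.
R2 ← R2 + (2/5)·R1: [0, -8/5, 18/5]
R3 ← R3 + (3)·R1: [0, 12, -27]
R4 ← R4 + (3/5)·R1: [0, 28/5, -63/5]
R3 ← R3 + (15/2)·R2: [0, 0, 0]
R4 ← R4 + (7/2)·R2: [0, 0, 0]
Echelon form has 2 nonzero rows, so rank(A) = 2.
The column space has dimension equal to the rank: 2.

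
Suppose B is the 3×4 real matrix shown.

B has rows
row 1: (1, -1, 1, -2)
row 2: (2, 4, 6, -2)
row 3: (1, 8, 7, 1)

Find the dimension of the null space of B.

2

Row reduce to echelon form.
R2 ← R2 − (2)·R1: [0, 6, 4, 2]
R3 ← R3 − R1: [0, 9, 6, 3]
R3 ← R3 − (3/2)·R2: [0, 0, 0, 0]
2 nonzero rows, so rank(B) = 2.
B has 4 columns; by rank–nullity, nullity = 4 − 2 = 2.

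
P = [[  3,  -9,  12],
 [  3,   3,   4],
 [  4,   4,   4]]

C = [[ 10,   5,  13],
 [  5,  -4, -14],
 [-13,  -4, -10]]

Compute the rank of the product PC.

3

First compute PC:
[[-171,   3,  45],
 [ -7, -13, -43],
 [  8, -12, -44]]
Now row reduce the product.
R2 ← R2 − (7/171)·R1: [0, -748/57, -852/19]
R3 ← R3 + (8/171)·R1: [0, -676/57, -796/19]
R3 ← R3 − (169/187)·R2: [0, 0, -256/187]
3 nonzero rows, so rank(PC) = 3.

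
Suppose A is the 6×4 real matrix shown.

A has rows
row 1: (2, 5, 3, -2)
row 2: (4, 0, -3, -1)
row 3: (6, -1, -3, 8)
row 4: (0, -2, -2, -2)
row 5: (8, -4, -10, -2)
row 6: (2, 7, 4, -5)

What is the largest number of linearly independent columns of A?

4

Row reduce to echelon form.
R2 ← R2 − (2)·R1: [0, -10, -9, 3]
R3 ← R3 − (3)·R1: [0, -16, -12, 14]
R5 ← R5 − (4)·R1: [0, -24, -22, 6]
R6 ← R6 − R1: [0, 2, 1, -3]
R3 ← R3 − (8/5)·R2: [0, 0, 12/5, 46/5]
R4 ← R4 − (1/5)·R2: [0, 0, -1/5, -13/5]
R5 ← R5 − (12/5)·R2: [0, 0, -2/5, -6/5]
R6 ← R6 + (1/5)·R2: [0, 0, -4/5, -12/5]
R4 ← R4 + (1/12)·R3: [0, 0, 0, -11/6]
R5 ← R5 + (1/6)·R3: [0, 0, 0, 1/3]
R6 ← R6 + (1/3)·R3: [0, 0, 0, 2/3]
R5 ← R5 + (2/11)·R4: [0, 0, 0, 0]
R6 ← R6 + (4/11)·R4: [0, 0, 0, 0]
Echelon form has 4 nonzero rows, so rank(A) = 4.
The rank gives the maximum number of linearly independent columns: 4.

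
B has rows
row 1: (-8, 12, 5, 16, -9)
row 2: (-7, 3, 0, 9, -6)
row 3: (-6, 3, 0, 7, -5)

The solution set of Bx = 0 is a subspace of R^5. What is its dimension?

Row reduce to echelon form.
R2 ← R2 − (7/8)·R1: [0, -15/2, -35/8, -5, 15/8]
R3 ← R3 − (3/4)·R1: [0, -6, -15/4, -5, 7/4]
R3 ← R3 − (4/5)·R2: [0, 0, -1/4, -1, 1/4]
3 nonzero rows, so rank(B) = 3.
B has 5 columns; by rank–nullity, nullity = 5 − 3 = 2.

2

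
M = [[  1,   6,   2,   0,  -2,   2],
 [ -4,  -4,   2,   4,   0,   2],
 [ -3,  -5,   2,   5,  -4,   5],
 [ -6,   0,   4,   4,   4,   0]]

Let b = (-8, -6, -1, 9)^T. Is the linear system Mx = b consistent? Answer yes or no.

no

Row reduce the augmented matrix [M | b].
R2 ← R2 + (4)·R1: [0, 20, 10, 4, -8, 10, -38]
R3 ← R3 + (3)·R1: [0, 13, 8, 5, -10, 11, -25]
R4 ← R4 + (6)·R1: [0, 36, 16, 4, -8, 12, -39]
R3 ← R3 − (13/20)·R2: [0, 0, 3/2, 12/5, -24/5, 9/2, -3/10]
R4 ← R4 − (9/5)·R2: [0, 0, -2, -16/5, 32/5, -6, 147/5]
R4 ← R4 + (4/3)·R3: [0, 0, 0, 0, 0, 0, 29]
The echelon form has 4 nonzero rows; the last pivot sits in the augmented column, so rank(M) = 3 but rank([M|b]) = 4.
Since the ranks differ, the system is inconsistent.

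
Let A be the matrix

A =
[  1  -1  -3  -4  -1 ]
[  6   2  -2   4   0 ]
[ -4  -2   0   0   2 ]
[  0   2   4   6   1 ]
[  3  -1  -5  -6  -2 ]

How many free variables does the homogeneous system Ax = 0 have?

Row reduce to echelon form.
R2 ← R2 − (6)·R1: [0, 8, 16, 28, 6]
R3 ← R3 + (4)·R1: [0, -6, -12, -16, -2]
R5 ← R5 − (3)·R1: [0, 2, 4, 6, 1]
R3 ← R3 + (3/4)·R2: [0, 0, 0, 5, 5/2]
R4 ← R4 − (1/4)·R2: [0, 0, 0, -1, -1/2]
R5 ← R5 − (1/4)·R2: [0, 0, 0, -1, -1/2]
R4 ← R4 + (1/5)·R3: [0, 0, 0, 0, 0]
R5 ← R5 + (1/5)·R3: [0, 0, 0, 0, 0]
3 nonzero rows, so rank(A) = 3.
A has 5 columns; by rank–nullity, nullity = 5 − 3 = 2.

2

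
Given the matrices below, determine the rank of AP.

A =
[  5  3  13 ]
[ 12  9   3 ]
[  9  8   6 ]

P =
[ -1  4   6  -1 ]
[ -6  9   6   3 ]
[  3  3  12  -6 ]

First compute AP:
[[ 16,  86, 204, -74],
 [-57, 138, 162,  -3],
 [-39, 126, 174, -21]]
Now row reduce the product.
R2 ← R2 + (57/16)·R1: [0, 3555/8, 3555/4, -2133/8]
R3 ← R3 + (39/16)·R1: [0, 2685/8, 2685/4, -1611/8]
R3 ← R3 − (179/237)·R2: [0, 0, 0, 0]
2 nonzero rows, so rank(AP) = 2.

2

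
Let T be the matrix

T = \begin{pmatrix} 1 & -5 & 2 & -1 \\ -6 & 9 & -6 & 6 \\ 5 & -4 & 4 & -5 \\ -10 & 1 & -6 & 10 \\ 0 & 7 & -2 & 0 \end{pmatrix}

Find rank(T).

2

Row reduce to echelon form.
R2 ← R2 + (6)·R1: [0, -21, 6, 0]
R3 ← R3 − (5)·R1: [0, 21, -6, 0]
R4 ← R4 + (10)·R1: [0, -49, 14, 0]
R3 ← R3 + R2: [0, 0, 0, 0]
R4 ← R4 − (7/3)·R2: [0, 0, 0, 0]
R5 ← R5 + (1/3)·R2: [0, 0, 0, 0]
Echelon form has 2 nonzero rows, so rank(T) = 2.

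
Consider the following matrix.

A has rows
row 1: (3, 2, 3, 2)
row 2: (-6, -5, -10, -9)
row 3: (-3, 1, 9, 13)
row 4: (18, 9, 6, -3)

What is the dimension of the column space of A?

2

Row reduce to echelon form.
R2 ← R2 + (2)·R1: [0, -1, -4, -5]
R3 ← R3 + R1: [0, 3, 12, 15]
R4 ← R4 − (6)·R1: [0, -3, -12, -15]
R3 ← R3 + (3)·R2: [0, 0, 0, 0]
R4 ← R4 − (3)·R2: [0, 0, 0, 0]
Echelon form has 2 nonzero rows, so rank(A) = 2.
The column space has dimension equal to the rank: 2.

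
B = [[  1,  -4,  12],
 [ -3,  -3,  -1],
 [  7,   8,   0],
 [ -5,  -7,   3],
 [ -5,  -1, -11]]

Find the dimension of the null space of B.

Row reduce to echelon form.
R2 ← R2 + (3)·R1: [0, -15, 35]
R3 ← R3 − (7)·R1: [0, 36, -84]
R4 ← R4 + (5)·R1: [0, -27, 63]
R5 ← R5 + (5)·R1: [0, -21, 49]
R3 ← R3 + (12/5)·R2: [0, 0, 0]
R4 ← R4 − (9/5)·R2: [0, 0, 0]
R5 ← R5 − (7/5)·R2: [0, 0, 0]
2 nonzero rows, so rank(B) = 2.
B has 3 columns; by rank–nullity, nullity = 3 − 2 = 1.

1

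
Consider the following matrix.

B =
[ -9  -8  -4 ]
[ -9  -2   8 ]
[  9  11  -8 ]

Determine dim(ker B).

Row reduce to echelon form.
R2 ← R2 − R1: [0, 6, 12]
R3 ← R3 + R1: [0, 3, -12]
R3 ← R3 − (1/2)·R2: [0, 0, -18]
3 nonzero rows, so rank(B) = 3.
B has 3 columns; by rank–nullity, nullity = 3 − 3 = 0.

0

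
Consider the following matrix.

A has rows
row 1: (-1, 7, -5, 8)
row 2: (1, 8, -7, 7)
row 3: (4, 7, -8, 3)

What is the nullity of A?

Row reduce to echelon form.
R2 ← R2 + R1: [0, 15, -12, 15]
R3 ← R3 + (4)·R1: [0, 35, -28, 35]
R3 ← R3 − (7/3)·R2: [0, 0, 0, 0]
2 nonzero rows, so rank(A) = 2.
A has 4 columns; by rank–nullity, nullity = 4 − 2 = 2.

2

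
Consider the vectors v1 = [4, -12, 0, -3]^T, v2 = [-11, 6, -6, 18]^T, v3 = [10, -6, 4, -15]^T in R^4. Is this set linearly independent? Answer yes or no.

Form the matrix with these vectors as rows and row reduce.
R2 ← R2 + (11/4)·R1: [0, -27, -6, 39/4]
R3 ← R3 − (5/2)·R1: [0, 24, 4, -15/2]
R3 ← R3 + (8/9)·R2: [0, 0, -4/3, 7/6]
3 nonzero rows, so the 3 vectors span a space of dimension 3.
Since 3 = 3, the vectors are linearly independent.

yes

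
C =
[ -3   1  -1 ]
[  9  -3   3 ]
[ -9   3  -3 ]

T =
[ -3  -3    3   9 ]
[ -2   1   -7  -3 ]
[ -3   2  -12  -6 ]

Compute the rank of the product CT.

1

First compute CT:
[[ 10,   8,  -4, -24],
 [-30, -24,  12,  72],
 [ 30,  24, -12, -72]]
Now row reduce the product.
R2 ← R2 + (3)·R1: [0, 0, 0, 0]
R3 ← R3 − (3)·R1: [0, 0, 0, 0]
1 nonzero row, so rank(CT) = 1.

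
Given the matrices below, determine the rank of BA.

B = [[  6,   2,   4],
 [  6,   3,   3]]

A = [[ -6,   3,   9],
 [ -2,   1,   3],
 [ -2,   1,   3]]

First compute BA:
[[-48,  24,  72],
 [-48,  24,  72]]
Now row reduce the product.
R2 ← R2 − R1: [0, 0, 0]
1 nonzero row, so rank(BA) = 1.

1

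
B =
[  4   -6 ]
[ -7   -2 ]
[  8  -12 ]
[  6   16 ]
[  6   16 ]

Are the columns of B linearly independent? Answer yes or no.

yes

Row reduce B to echelon form.
R2 ← R2 + (7/4)·R1: [0, -25/2]
R3 ← R3 − (2)·R1: [0, 0]
R4 ← R4 − (3/2)·R1: [0, 25]
R5 ← R5 − (3/2)·R1: [0, 25]
R4 ← R4 + (2)·R2: [0, 0]
R5 ← R5 + (2)·R2: [0, 0]
2 pivots among 2 columns.
Every column is a pivot column, so the columns are linearly independent.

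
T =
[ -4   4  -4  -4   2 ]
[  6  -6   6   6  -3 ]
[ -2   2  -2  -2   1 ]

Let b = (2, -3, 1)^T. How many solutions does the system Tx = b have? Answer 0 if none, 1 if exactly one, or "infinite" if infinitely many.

infinite

Row reduce the augmented matrix [T | b].
R2 ← R2 + (3/2)·R1: [0, 0, 0, 0, 0, 0]
R3 ← R3 − (1/2)·R1: [0, 0, 0, 0, 0, 0]
The echelon form has 1 nonzero rows, and every pivot lies in the first 5 columns, so rank(T) = rank([T|b]) = 1.
The system is consistent.
rank = 1 < 5 unknowns, so there are infinitely many solutions.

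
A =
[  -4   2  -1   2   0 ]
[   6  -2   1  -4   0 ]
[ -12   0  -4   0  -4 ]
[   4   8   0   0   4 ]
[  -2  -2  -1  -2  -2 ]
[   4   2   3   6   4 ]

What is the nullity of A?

2

Row reduce to echelon form.
R2 ← R2 + (3/2)·R1: [0, 1, -1/2, -1, 0]
R3 ← R3 − (3)·R1: [0, -6, -1, -6, -4]
R4 ← R4 + R1: [0, 10, -1, 2, 4]
R5 ← R5 − (1/2)·R1: [0, -3, -1/2, -3, -2]
R6 ← R6 + R1: [0, 4, 2, 8, 4]
R3 ← R3 + (6)·R2: [0, 0, -4, -12, -4]
R4 ← R4 − (10)·R2: [0, 0, 4, 12, 4]
R5 ← R5 + (3)·R2: [0, 0, -2, -6, -2]
R6 ← R6 − (4)·R2: [0, 0, 4, 12, 4]
R4 ← R4 + R3: [0, 0, 0, 0, 0]
R5 ← R5 − (1/2)·R3: [0, 0, 0, 0, 0]
R6 ← R6 + R3: [0, 0, 0, 0, 0]
3 nonzero rows, so rank(A) = 3.
A has 5 columns; by rank–nullity, nullity = 5 − 3 = 2.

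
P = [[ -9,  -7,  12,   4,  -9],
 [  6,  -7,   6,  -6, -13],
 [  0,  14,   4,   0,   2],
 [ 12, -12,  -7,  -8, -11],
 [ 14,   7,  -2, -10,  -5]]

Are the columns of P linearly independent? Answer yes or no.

Row reduce P to echelon form.
R2 ← R2 + (2/3)·R1: [0, -35/3, 14, -10/3, -19]
R4 ← R4 + (4/3)·R1: [0, -64/3, 9, -8/3, -23]
R5 ← R5 + (14/9)·R1: [0, -35/9, 50/3, -34/9, -19]
R3 ← R3 + (6/5)·R2: [0, 0, 104/5, -4, -104/5]
R4 ← R4 − (64/35)·R2: [0, 0, -83/5, 24/7, 411/35]
R5 ← R5 − (1/3)·R2: [0, 0, 12, -8/3, -38/3]
R4 ← R4 + (83/104)·R3: [0, 0, 0, 43/182, -34/7]
R5 ← R5 − (15/26)·R3: [0, 0, 0, -14/39, -2/3]
R5 ← R5 + (196/129)·R4: [0, 0, 0, 0, -346/43]
5 pivots among 5 columns.
Every column is a pivot column, so the columns are linearly independent.

yes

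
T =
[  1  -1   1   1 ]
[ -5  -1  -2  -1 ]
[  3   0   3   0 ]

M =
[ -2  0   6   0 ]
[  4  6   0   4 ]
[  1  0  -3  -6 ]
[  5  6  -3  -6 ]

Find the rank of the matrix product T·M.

3

First compute TM:
[[  0,   0,   0, -16],
 [ -1, -12, -21,  14],
 [ -3,   0,   9, -18]]
Now row reduce the product.
Swap R1 ↔ R2
R3 ← R3 − (3)·R1: [0, 36, 72, -60]
Swap R2 ↔ R3
3 nonzero rows, so rank(TM) = 3.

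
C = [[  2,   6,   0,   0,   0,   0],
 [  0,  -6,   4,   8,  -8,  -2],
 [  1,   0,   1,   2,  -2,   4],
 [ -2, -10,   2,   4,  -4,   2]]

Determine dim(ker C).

Row reduce to echelon form.
R3 ← R3 − (1/2)·R1: [0, -3, 1, 2, -2, 4]
R4 ← R4 + R1: [0, -4, 2, 4, -4, 2]
R3 ← R3 − (1/2)·R2: [0, 0, -1, -2, 2, 5]
R4 ← R4 − (2/3)·R2: [0, 0, -2/3, -4/3, 4/3, 10/3]
R4 ← R4 − (2/3)·R3: [0, 0, 0, 0, 0, 0]
3 nonzero rows, so rank(C) = 3.
C has 6 columns; by rank–nullity, nullity = 6 − 3 = 3.

3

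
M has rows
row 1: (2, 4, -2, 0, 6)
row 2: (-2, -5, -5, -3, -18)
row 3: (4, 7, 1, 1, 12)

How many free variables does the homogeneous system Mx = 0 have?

2

Row reduce to echelon form.
R2 ← R2 + R1: [0, -1, -7, -3, -12]
R3 ← R3 − (2)·R1: [0, -1, 5, 1, 0]
R3 ← R3 − R2: [0, 0, 12, 4, 12]
3 nonzero rows, so rank(M) = 3.
M has 5 columns; by rank–nullity, nullity = 5 − 3 = 2.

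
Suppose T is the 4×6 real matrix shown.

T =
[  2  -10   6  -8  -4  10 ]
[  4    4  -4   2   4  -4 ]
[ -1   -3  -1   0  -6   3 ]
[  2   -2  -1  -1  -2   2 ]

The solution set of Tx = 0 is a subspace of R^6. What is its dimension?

Row reduce to echelon form.
R2 ← R2 − (2)·R1: [0, 24, -16, 18, 12, -24]
R3 ← R3 + (1/2)·R1: [0, -8, 2, -4, -8, 8]
R4 ← R4 − R1: [0, 8, -7, 7, 2, -8]
R3 ← R3 + (1/3)·R2: [0, 0, -10/3, 2, -4, 0]
R4 ← R4 − (1/3)·R2: [0, 0, -5/3, 1, -2, 0]
R4 ← R4 − (1/2)·R3: [0, 0, 0, 0, 0, 0]
3 nonzero rows, so rank(T) = 3.
T has 6 columns; by rank–nullity, nullity = 6 − 3 = 3.

3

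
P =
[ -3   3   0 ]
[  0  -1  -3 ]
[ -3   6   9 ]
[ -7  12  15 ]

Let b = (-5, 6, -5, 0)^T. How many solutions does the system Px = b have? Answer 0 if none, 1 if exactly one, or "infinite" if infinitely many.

Row reduce the augmented matrix [P | b].
R3 ← R3 − R1: [0, 3, 9, 0]
R4 ← R4 − (7/3)·R1: [0, 5, 15, 35/3]
R3 ← R3 + (3)·R2: [0, 0, 0, 18]
R4 ← R4 + (5)·R2: [0, 0, 0, 125/3]
R4 ← R4 − (125/54)·R3: [0, 0, 0, 0]
The echelon form has 3 nonzero rows; the last pivot sits in the augmented column, so rank(P) = 2 but rank([P|b]) = 3.
Since the ranks differ, the system is inconsistent.
It has no solutions.

0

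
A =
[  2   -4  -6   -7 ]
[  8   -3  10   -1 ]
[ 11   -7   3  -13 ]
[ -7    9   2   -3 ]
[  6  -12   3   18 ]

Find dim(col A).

4

Row reduce to echelon form.
R2 ← R2 − (4)·R1: [0, 13, 34, 27]
R3 ← R3 − (11/2)·R1: [0, 15, 36, 51/2]
R4 ← R4 + (7/2)·R1: [0, -5, -19, -55/2]
R5 ← R5 − (3)·R1: [0, 0, 21, 39]
R3 ← R3 − (15/13)·R2: [0, 0, -42/13, -147/26]
R4 ← R4 + (5/13)·R2: [0, 0, -77/13, -445/26]
R4 ← R4 − (11/6)·R3: [0, 0, 0, -27/4]
R5 ← R5 + (13/2)·R3: [0, 0, 0, 9/4]
R5 ← R5 + (1/3)·R4: [0, 0, 0, 0]
Echelon form has 4 nonzero rows, so rank(A) = 4.
The column space has dimension equal to the rank: 4.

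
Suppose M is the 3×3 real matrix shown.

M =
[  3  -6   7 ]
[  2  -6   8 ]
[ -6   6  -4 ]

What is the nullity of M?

1

Row reduce to echelon form.
R2 ← R2 − (2/3)·R1: [0, -2, 10/3]
R3 ← R3 + (2)·R1: [0, -6, 10]
R3 ← R3 − (3)·R2: [0, 0, 0]
2 nonzero rows, so rank(M) = 2.
M has 3 columns; by rank–nullity, nullity = 3 − 2 = 1.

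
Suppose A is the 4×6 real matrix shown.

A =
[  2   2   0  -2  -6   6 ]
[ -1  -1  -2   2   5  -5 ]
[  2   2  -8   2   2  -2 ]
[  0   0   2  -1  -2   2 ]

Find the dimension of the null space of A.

4

Row reduce to echelon form.
R2 ← R2 + (1/2)·R1: [0, 0, -2, 1, 2, -2]
R3 ← R3 − R1: [0, 0, -8, 4, 8, -8]
R3 ← R3 − (4)·R2: [0, 0, 0, 0, 0, 0]
R4 ← R4 + R2: [0, 0, 0, 0, 0, 0]
2 nonzero rows, so rank(A) = 2.
A has 6 columns; by rank–nullity, nullity = 6 − 2 = 4.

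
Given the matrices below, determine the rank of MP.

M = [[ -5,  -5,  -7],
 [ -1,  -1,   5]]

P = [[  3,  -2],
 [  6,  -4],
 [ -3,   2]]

1

First compute MP:
[[-24,  16],
 [-24,  16]]
Now row reduce the product.
R2 ← R2 − R1: [0, 0]
1 nonzero row, so rank(MP) = 1.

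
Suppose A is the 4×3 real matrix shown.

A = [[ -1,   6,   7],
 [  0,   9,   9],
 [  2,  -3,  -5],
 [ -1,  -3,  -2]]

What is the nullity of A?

1

Row reduce to echelon form.
R3 ← R3 + (2)·R1: [0, 9, 9]
R4 ← R4 − R1: [0, -9, -9]
R3 ← R3 − R2: [0, 0, 0]
R4 ← R4 + R2: [0, 0, 0]
2 nonzero rows, so rank(A) = 2.
A has 3 columns; by rank–nullity, nullity = 3 − 2 = 1.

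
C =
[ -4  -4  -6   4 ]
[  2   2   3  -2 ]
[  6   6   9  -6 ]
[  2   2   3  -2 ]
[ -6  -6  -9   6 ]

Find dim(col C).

Row reduce to echelon form.
R2 ← R2 + (1/2)·R1: [0, 0, 0, 0]
R3 ← R3 + (3/2)·R1: [0, 0, 0, 0]
R4 ← R4 + (1/2)·R1: [0, 0, 0, 0]
R5 ← R5 − (3/2)·R1: [0, 0, 0, 0]
Echelon form has 1 nonzero row, so rank(C) = 1.
The column space has dimension equal to the rank: 1.

1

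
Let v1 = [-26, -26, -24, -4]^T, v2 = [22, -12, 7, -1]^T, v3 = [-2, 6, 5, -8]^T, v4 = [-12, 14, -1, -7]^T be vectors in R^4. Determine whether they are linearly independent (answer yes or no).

Form the matrix with these vectors as rows and row reduce.
R2 ← R2 + (11/13)·R1: [0, -34, -173/13, -57/13]
R3 ← R3 − (1/13)·R1: [0, 8, 89/13, -100/13]
R4 ← R4 − (6/13)·R1: [0, 26, 131/13, -67/13]
R3 ← R3 + (4/17)·R2: [0, 0, 821/221, -1928/221]
R4 ← R4 + (13/17)·R2: [0, 0, -22/221, -1880/221]
R4 ← R4 + (22/821)·R3: [0, 0, 0, -7176/821]
4 nonzero rows, so the 4 vectors span a space of dimension 4.
Since 4 = 4, the vectors are linearly independent.

yes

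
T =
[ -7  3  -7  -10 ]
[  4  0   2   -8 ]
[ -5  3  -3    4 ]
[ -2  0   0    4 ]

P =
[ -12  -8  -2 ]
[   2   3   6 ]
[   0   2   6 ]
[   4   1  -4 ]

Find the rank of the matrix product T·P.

First compute TP:
[[ 50,  41,  30],
 [-80, -36,  36],
 [ 82,  47,  -6],
 [ 40,  20, -12]]
Now row reduce the product.
R2 ← R2 + (8/5)·R1: [0, 148/5, 84]
R3 ← R3 − (41/25)·R1: [0, -506/25, -276/5]
R4 ← R4 − (4/5)·R1: [0, -64/5, -36]
R3 ← R3 + (253/370)·R2: [0, 0, 414/185]
R4 ← R4 + (16/37)·R2: [0, 0, 12/37]
R4 ← R4 − (10/69)·R3: [0, 0, 0]
3 nonzero rows, so rank(TP) = 3.

3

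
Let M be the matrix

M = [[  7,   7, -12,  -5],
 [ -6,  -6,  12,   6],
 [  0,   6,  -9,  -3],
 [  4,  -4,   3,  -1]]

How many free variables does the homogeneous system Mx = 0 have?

Row reduce to echelon form.
R2 ← R2 + (6/7)·R1: [0, 0, 12/7, 12/7]
R4 ← R4 − (4/7)·R1: [0, -8, 69/7, 13/7]
Swap R2 ↔ R3
R4 ← R4 + (4/3)·R2: [0, 0, -15/7, -15/7]
R4 ← R4 + (5/4)·R3: [0, 0, 0, 0]
3 nonzero rows, so rank(M) = 3.
M has 4 columns; by rank–nullity, nullity = 4 − 3 = 1.

1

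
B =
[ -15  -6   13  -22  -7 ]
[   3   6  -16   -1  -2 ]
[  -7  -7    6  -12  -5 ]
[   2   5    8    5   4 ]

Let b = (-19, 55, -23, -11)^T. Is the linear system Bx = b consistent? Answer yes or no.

Row reduce the augmented matrix [B | b].
R2 ← R2 + (1/5)·R1: [0, 24/5, -67/5, -27/5, -17/5, 256/5]
R3 ← R3 − (7/15)·R1: [0, -21/5, -1/15, -26/15, -26/15, -212/15]
R4 ← R4 + (2/15)·R1: [0, 21/5, 146/15, 31/15, 46/15, -203/15]
R3 ← R3 + (7/8)·R2: [0, 0, -283/24, -155/24, -113/24, 92/3]
R4 ← R4 − (7/8)·R2: [0, 0, 515/24, 163/24, 145/24, -175/3]
R4 ← R4 + (515/283)·R3: [0, 0, 0, -1404/283, -715/283, -715/283]
The echelon form has 4 nonzero rows, and every pivot lies in the first 5 columns, so rank(B) = rank([B|b]) = 4.
The system is consistent.

yes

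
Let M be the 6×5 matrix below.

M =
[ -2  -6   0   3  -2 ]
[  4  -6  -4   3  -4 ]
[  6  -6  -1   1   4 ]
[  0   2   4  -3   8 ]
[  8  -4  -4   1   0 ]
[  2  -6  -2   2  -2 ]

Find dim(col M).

4

Row reduce to echelon form.
R2 ← R2 + (2)·R1: [0, -18, -4, 9, -8]
R3 ← R3 + (3)·R1: [0, -24, -1, 10, -2]
R5 ← R5 + (4)·R1: [0, -28, -4, 13, -8]
R6 ← R6 + R1: [0, -12, -2, 5, -4]
R3 ← R3 − (4/3)·R2: [0, 0, 13/3, -2, 26/3]
R4 ← R4 + (1/9)·R2: [0, 0, 32/9, -2, 64/9]
R5 ← R5 − (14/9)·R2: [0, 0, 20/9, -1, 40/9]
R6 ← R6 − (2/3)·R2: [0, 0, 2/3, -1, 4/3]
R4 ← R4 − (32/39)·R3: [0, 0, 0, -14/39, 0]
R5 ← R5 − (20/39)·R3: [0, 0, 0, 1/39, 0]
R6 ← R6 − (2/13)·R3: [0, 0, 0, -9/13, 0]
R5 ← R5 + (1/14)·R4: [0, 0, 0, 0, 0]
R6 ← R6 − (27/14)·R4: [0, 0, 0, 0, 0]
Echelon form has 4 nonzero rows, so rank(M) = 4.
The column space has dimension equal to the rank: 4.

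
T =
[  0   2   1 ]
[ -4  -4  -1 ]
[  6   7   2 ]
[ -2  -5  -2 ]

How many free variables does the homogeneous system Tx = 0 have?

Row reduce to echelon form.
Swap R1 ↔ R2
R3 ← R3 + (3/2)·R1: [0, 1, 1/2]
R4 ← R4 − (1/2)·R1: [0, -3, -3/2]
R3 ← R3 − (1/2)·R2: [0, 0, 0]
R4 ← R4 + (3/2)·R2: [0, 0, 0]
2 nonzero rows, so rank(T) = 2.
T has 3 columns; by rank–nullity, nullity = 3 − 2 = 1.

1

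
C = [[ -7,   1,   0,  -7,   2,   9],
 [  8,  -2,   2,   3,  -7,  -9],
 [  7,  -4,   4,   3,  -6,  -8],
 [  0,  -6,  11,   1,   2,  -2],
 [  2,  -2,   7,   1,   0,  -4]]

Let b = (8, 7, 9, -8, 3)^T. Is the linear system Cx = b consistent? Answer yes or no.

no

Row reduce the augmented matrix [C | b].
R2 ← R2 + (8/7)·R1: [0, -6/7, 2, -5, -33/7, 9/7, 113/7]
R3 ← R3 + R1: [0, -3, 4, -4, -4, 1, 17]
R5 ← R5 + (2/7)·R1: [0, -12/7, 7, -1, 4/7, -10/7, 37/7]
R3 ← R3 − (7/2)·R2: [0, 0, -3, 27/2, 25/2, -7/2, -79/2]
R4 ← R4 − (7)·R2: [0, 0, -3, 36, 35, -11, -121]
R5 ← R5 − (2)·R2: [0, 0, 3, 9, 10, -4, -27]
R4 ← R4 − R3: [0, 0, 0, 45/2, 45/2, -15/2, -163/2]
R5 ← R5 + R3: [0, 0, 0, 45/2, 45/2, -15/2, -133/2]
R5 ← R5 − R4: [0, 0, 0, 0, 0, 0, 15]
The echelon form has 5 nonzero rows; the last pivot sits in the augmented column, so rank(C) = 4 but rank([C|b]) = 5.
Since the ranks differ, the system is inconsistent.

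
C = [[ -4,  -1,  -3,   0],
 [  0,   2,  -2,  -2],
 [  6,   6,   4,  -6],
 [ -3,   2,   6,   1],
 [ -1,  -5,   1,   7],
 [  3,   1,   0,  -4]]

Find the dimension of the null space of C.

Row reduce to echelon form.
R3 ← R3 + (3/2)·R1: [0, 9/2, -1/2, -6]
R4 ← R4 − (3/4)·R1: [0, 11/4, 33/4, 1]
R5 ← R5 − (1/4)·R1: [0, -19/4, 7/4, 7]
R6 ← R6 + (3/4)·R1: [0, 1/4, -9/4, -4]
R3 ← R3 − (9/4)·R2: [0, 0, 4, -3/2]
R4 ← R4 − (11/8)·R2: [0, 0, 11, 15/4]
R5 ← R5 + (19/8)·R2: [0, 0, -3, 9/4]
R6 ← R6 − (1/8)·R2: [0, 0, -2, -15/4]
R4 ← R4 − (11/4)·R3: [0, 0, 0, 63/8]
R5 ← R5 + (3/4)·R3: [0, 0, 0, 9/8]
R6 ← R6 + (1/2)·R3: [0, 0, 0, -9/2]
R5 ← R5 − (1/7)·R4: [0, 0, 0, 0]
R6 ← R6 + (4/7)·R4: [0, 0, 0, 0]
4 nonzero rows, so rank(C) = 4.
C has 4 columns; by rank–nullity, nullity = 4 − 4 = 0.

0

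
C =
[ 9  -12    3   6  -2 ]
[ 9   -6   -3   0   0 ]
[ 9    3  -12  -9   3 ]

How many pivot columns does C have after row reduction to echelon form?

Row reduce to echelon form.
R2 ← R2 − R1: [0, 6, -6, -6, 2]
R3 ← R3 − R1: [0, 15, -15, -15, 5]
R3 ← R3 − (5/2)·R2: [0, 0, 0, 0, 0]
Echelon form has 2 nonzero rows, so rank(C) = 2.
Each nonzero row contributes one pivot column: 2 pivot columns.

2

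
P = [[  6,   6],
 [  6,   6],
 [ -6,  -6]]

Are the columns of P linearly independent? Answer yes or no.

no

Row reduce P to echelon form.
R2 ← R2 − R1: [0, 0]
R3 ← R3 + R1: [0, 0]
1 pivot among 2 columns.
Only 1 < 2 pivot columns, so the columns are linearly dependent.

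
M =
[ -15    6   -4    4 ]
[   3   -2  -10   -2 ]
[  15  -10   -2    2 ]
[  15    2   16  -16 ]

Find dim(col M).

Row reduce to echelon form.
R2 ← R2 + (1/5)·R1: [0, -4/5, -54/5, -6/5]
R3 ← R3 + R1: [0, -4, -6, 6]
R4 ← R4 + R1: [0, 8, 12, -12]
R3 ← R3 − (5)·R2: [0, 0, 48, 12]
R4 ← R4 + (10)·R2: [0, 0, -96, -24]
R4 ← R4 + (2)·R3: [0, 0, 0, 0]
Echelon form has 3 nonzero rows, so rank(M) = 3.
The column space has dimension equal to the rank: 3.

3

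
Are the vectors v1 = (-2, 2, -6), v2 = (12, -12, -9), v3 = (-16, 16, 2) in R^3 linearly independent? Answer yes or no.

Form the matrix with these vectors as rows and row reduce.
R2 ← R2 + (6)·R1: [0, 0, -45]
R3 ← R3 − (8)·R1: [0, 0, 50]
R3 ← R3 + (10/9)·R2: [0, 0, 0]
2 nonzero rows, so the 3 vectors span a space of dimension 2.
Since 2 < 3, the vectors are linearly dependent.

no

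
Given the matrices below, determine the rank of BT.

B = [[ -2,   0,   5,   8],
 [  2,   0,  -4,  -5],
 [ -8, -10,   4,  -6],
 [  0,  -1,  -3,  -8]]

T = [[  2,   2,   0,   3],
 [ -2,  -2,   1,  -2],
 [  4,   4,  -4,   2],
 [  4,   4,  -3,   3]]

2

First compute BT:
[[ 48,  48, -44,  28],
 [-32, -32,  31, -17],
 [ -4,  -4,  -8, -14],
 [-42, -42,  35, -28]]
Now row reduce the product.
R2 ← R2 + (2/3)·R1: [0, 0, 5/3, 5/3]
R3 ← R3 + (1/12)·R1: [0, 0, -35/3, -35/3]
R4 ← R4 + (7/8)·R1: [0, 0, -7/2, -7/2]
R3 ← R3 + (7)·R2: [0, 0, 0, 0]
R4 ← R4 + (21/10)·R2: [0, 0, 0, 0]
2 nonzero rows, so rank(BT) = 2.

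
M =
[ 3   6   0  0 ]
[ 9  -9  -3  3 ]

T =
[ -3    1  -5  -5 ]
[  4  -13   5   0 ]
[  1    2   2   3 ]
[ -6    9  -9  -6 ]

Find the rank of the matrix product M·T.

2

First compute MT:
[[ 15, -75,  15, -15],
 [-84, 147, -123, -72]]
Now row reduce the product.
R2 ← R2 + (28/5)·R1: [0, -273, -39, -156]
2 nonzero rows, so rank(MT) = 2.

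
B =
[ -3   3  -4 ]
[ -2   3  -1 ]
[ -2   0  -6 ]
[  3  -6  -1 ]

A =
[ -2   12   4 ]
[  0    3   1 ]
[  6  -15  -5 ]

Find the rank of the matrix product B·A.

First compute BA:
[[-18,  33,  11],
 [ -2,   0,   0],
 [-32,  66,  22],
 [-12,  33,  11]]
Now row reduce the product.
R2 ← R2 − (1/9)·R1: [0, -11/3, -11/9]
R3 ← R3 − (16/9)·R1: [0, 22/3, 22/9]
R4 ← R4 − (2/3)·R1: [0, 11, 11/3]
R3 ← R3 + (2)·R2: [0, 0, 0]
R4 ← R4 + (3)·R2: [0, 0, 0]
2 nonzero rows, so rank(BA) = 2.

2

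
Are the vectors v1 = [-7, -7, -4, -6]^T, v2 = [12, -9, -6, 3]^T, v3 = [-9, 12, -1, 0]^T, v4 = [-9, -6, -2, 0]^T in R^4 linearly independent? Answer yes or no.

yes

Form the matrix with these vectors as rows and row reduce.
R2 ← R2 + (12/7)·R1: [0, -21, -90/7, -51/7]
R3 ← R3 − (9/7)·R1: [0, 21, 29/7, 54/7]
R4 ← R4 − (9/7)·R1: [0, 3, 22/7, 54/7]
R3 ← R3 + R2: [0, 0, -61/7, 3/7]
R4 ← R4 + (1/7)·R2: [0, 0, 64/49, 327/49]
R4 ← R4 + (64/427)·R3: [0, 0, 0, 411/61]
4 nonzero rows, so the 4 vectors span a space of dimension 4.
Since 4 = 4, the vectors are linearly independent.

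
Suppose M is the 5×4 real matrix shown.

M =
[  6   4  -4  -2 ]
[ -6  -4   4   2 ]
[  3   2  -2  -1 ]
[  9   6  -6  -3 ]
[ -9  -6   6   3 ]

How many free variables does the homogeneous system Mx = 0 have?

3

Row reduce to echelon form.
R2 ← R2 + R1: [0, 0, 0, 0]
R3 ← R3 − (1/2)·R1: [0, 0, 0, 0]
R4 ← R4 − (3/2)·R1: [0, 0, 0, 0]
R5 ← R5 + (3/2)·R1: [0, 0, 0, 0]
1 nonzero row, so rank(M) = 1.
M has 4 columns; by rank–nullity, nullity = 4 − 1 = 3.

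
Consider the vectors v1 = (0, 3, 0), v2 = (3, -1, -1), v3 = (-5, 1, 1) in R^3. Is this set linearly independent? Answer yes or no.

yes

Form the matrix with these vectors as rows and row reduce.
Swap R1 ↔ R2
R3 ← R3 + (5/3)·R1: [0, -2/3, -2/3]
R3 ← R3 + (2/9)·R2: [0, 0, -2/3]
3 nonzero rows, so the 3 vectors span a space of dimension 3.
Since 3 = 3, the vectors are linearly independent.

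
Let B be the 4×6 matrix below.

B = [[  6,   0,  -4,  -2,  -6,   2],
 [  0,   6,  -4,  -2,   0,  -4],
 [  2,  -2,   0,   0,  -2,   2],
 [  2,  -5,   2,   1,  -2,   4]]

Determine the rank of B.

Row reduce to echelon form.
R3 ← R3 − (1/3)·R1: [0, -2, 4/3, 2/3, 0, 4/3]
R4 ← R4 − (1/3)·R1: [0, -5, 10/3, 5/3, 0, 10/3]
R3 ← R3 + (1/3)·R2: [0, 0, 0, 0, 0, 0]
R4 ← R4 + (5/6)·R2: [0, 0, 0, 0, 0, 0]
Echelon form has 2 nonzero rows, so rank(B) = 2.

2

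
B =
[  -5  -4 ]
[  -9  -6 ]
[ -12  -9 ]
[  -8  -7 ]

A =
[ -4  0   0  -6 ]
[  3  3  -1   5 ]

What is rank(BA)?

2

First compute BA:
[[  8, -12,   4,  10],
 [ 18, -18,   6,  24],
 [ 21, -27,   9,  27],
 [ 11, -21,   7,  13]]
Now row reduce the product.
R2 ← R2 − (9/4)·R1: [0, 9, -3, 3/2]
R3 ← R3 − (21/8)·R1: [0, 9/2, -3/2, 3/4]
R4 ← R4 − (11/8)·R1: [0, -9/2, 3/2, -3/4]
R3 ← R3 − (1/2)·R2: [0, 0, 0, 0]
R4 ← R4 + (1/2)·R2: [0, 0, 0, 0]
2 nonzero rows, so rank(BA) = 2.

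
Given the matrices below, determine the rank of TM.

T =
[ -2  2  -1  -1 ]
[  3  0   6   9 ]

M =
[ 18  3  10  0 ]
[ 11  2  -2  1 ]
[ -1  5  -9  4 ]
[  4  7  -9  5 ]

2

First compute TM:
[[-17, -14,  -6,  -7],
 [ 84, 102, -105,  69]]
Now row reduce the product.
R2 ← R2 + (84/17)·R1: [0, 558/17, -2289/17, 585/17]
2 nonzero rows, so rank(TM) = 2.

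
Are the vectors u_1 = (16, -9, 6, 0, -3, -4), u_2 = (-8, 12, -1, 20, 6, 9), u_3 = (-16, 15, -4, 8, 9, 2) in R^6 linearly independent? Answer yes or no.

Form the matrix with these vectors as rows and row reduce.
R2 ← R2 + (1/2)·R1: [0, 15/2, 2, 20, 9/2, 7]
R3 ← R3 + R1: [0, 6, 2, 8, 6, -2]
R3 ← R3 − (4/5)·R2: [0, 0, 2/5, -8, 12/5, -38/5]
3 nonzero rows, so the 3 vectors span a space of dimension 3.
Since 3 = 3, the vectors are linearly independent.

yes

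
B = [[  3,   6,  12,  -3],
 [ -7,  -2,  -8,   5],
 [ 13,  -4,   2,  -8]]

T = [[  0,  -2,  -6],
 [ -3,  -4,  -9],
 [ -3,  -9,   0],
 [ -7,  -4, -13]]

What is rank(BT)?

2

First compute BT:
[[-33, -126, -33],
 [ -5,  74,  -5],
 [ 62,   4,  62]]
Now row reduce the product.
R2 ← R2 − (5/33)·R1: [0, 1024/11, 0]
R3 ← R3 + (62/33)·R1: [0, -2560/11, 0]
R3 ← R3 + (5/2)·R2: [0, 0, 0]
2 nonzero rows, so rank(BT) = 2.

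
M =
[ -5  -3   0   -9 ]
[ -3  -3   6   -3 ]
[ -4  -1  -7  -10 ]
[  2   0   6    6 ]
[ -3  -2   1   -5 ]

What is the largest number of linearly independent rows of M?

Row reduce to echelon form.
R2 ← R2 − (3/5)·R1: [0, -6/5, 6, 12/5]
R3 ← R3 − (4/5)·R1: [0, 7/5, -7, -14/5]
R4 ← R4 + (2/5)·R1: [0, -6/5, 6, 12/5]
R5 ← R5 − (3/5)·R1: [0, -1/5, 1, 2/5]
R3 ← R3 + (7/6)·R2: [0, 0, 0, 0]
R4 ← R4 − R2: [0, 0, 0, 0]
R5 ← R5 − (1/6)·R2: [0, 0, 0, 0]
Echelon form has 2 nonzero rows, so rank(M) = 2.
The rank gives the maximum number of linearly independent rows: 2.

2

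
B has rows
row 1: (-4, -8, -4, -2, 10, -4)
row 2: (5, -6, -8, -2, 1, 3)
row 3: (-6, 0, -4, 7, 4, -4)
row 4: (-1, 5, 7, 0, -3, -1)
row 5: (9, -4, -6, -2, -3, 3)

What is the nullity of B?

2

Row reduce to echelon form.
R2 ← R2 + (5/4)·R1: [0, -16, -13, -9/2, 27/2, -2]
R3 ← R3 − (3/2)·R1: [0, 12, 2, 10, -11, 2]
R4 ← R4 − (1/4)·R1: [0, 7, 8, 1/2, -11/2, 0]
R5 ← R5 + (9/4)·R1: [0, -22, -15, -13/2, 39/2, -6]
R3 ← R3 + (3/4)·R2: [0, 0, -31/4, 53/8, -7/8, 1/2]
R4 ← R4 + (7/16)·R2: [0, 0, 37/16, -47/32, 13/32, -7/8]
R5 ← R5 − (11/8)·R2: [0, 0, 23/8, -5/16, 15/16, -13/4]
R4 ← R4 + (37/124)·R3: [0, 0, 0, 63/124, 9/62, -45/62]
R5 ← R5 + (23/62)·R3: [0, 0, 0, 133/62, 19/31, -95/31]
R5 ← R5 − (38/9)·R4: [0, 0, 0, 0, 0, 0]
4 nonzero rows, so rank(B) = 4.
B has 6 columns; by rank–nullity, nullity = 6 − 4 = 2.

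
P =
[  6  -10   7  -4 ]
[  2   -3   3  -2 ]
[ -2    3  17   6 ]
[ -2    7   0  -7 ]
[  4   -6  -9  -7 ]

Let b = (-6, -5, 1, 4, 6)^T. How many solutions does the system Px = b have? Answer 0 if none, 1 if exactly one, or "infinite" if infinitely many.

0

Row reduce the augmented matrix [P | b].
R2 ← R2 − (1/3)·R1: [0, 1/3, 2/3, -2/3, -3]
R3 ← R3 + (1/3)·R1: [0, -1/3, 58/3, 14/3, -1]
R4 ← R4 + (1/3)·R1: [0, 11/3, 7/3, -25/3, 2]
R5 ← R5 − (2/3)·R1: [0, 2/3, -41/3, -13/3, 10]
R3 ← R3 + R2: [0, 0, 20, 4, -4]
R4 ← R4 − (11)·R2: [0, 0, -5, -1, 35]
R5 ← R5 − (2)·R2: [0, 0, -15, -3, 16]
R4 ← R4 + (1/4)·R3: [0, 0, 0, 0, 34]
R5 ← R5 + (3/4)·R3: [0, 0, 0, 0, 13]
R5 ← R5 − (13/34)·R4: [0, 0, 0, 0, 0]
The echelon form has 4 nonzero rows; the last pivot sits in the augmented column, so rank(P) = 3 but rank([P|b]) = 4.
Since the ranks differ, the system is inconsistent.
It has no solutions.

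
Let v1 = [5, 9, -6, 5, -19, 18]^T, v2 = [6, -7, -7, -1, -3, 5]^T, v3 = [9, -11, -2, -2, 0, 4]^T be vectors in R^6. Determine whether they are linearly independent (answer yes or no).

Form the matrix with these vectors as rows and row reduce.
R2 ← R2 − (6/5)·R1: [0, -89/5, 1/5, -7, 99/5, -83/5]
R3 ← R3 − (9/5)·R1: [0, -136/5, 44/5, -11, 171/5, -142/5]
R3 ← R3 − (136/89)·R2: [0, 0, 756/89, -27/89, 351/89, -270/89]
3 nonzero rows, so the 3 vectors span a space of dimension 3.
Since 3 = 3, the vectors are linearly independent.

yes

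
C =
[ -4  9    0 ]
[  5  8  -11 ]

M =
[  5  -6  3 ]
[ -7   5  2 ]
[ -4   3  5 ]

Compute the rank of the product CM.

First compute CM:
[[-83,  69,   6],
 [ 13, -23, -24]]
Now row reduce the product.
R2 ← R2 + (13/83)·R1: [0, -1012/83, -1914/83]
2 nonzero rows, so rank(CM) = 2.

2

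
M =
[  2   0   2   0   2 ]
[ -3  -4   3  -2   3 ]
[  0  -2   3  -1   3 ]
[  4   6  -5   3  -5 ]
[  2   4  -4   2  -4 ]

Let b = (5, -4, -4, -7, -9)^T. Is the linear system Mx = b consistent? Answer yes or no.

Row reduce the augmented matrix [M | b].
R2 ← R2 + (3/2)·R1: [0, -4, 6, -2, 6, 7/2]
R4 ← R4 − (2)·R1: [0, 6, -9, 3, -9, -17]
R5 ← R5 − R1: [0, 4, -6, 2, -6, -14]
R3 ← R3 − (1/2)·R2: [0, 0, 0, 0, 0, -23/4]
R4 ← R4 + (3/2)·R2: [0, 0, 0, 0, 0, -47/4]
R5 ← R5 + R2: [0, 0, 0, 0, 0, -21/2]
R4 ← R4 − (47/23)·R3: [0, 0, 0, 0, 0, 0]
R5 ← R5 − (42/23)·R3: [0, 0, 0, 0, 0, 0]
The echelon form has 3 nonzero rows; the last pivot sits in the augmented column, so rank(M) = 2 but rank([M|b]) = 3.
Since the ranks differ, the system is inconsistent.

no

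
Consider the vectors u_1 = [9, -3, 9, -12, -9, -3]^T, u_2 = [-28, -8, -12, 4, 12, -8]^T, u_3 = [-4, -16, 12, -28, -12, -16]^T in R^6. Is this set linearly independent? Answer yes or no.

no

Form the matrix with these vectors as rows and row reduce.
R2 ← R2 + (28/9)·R1: [0, -52/3, 16, -100/3, -16, -52/3]
R3 ← R3 + (4/9)·R1: [0, -52/3, 16, -100/3, -16, -52/3]
R3 ← R3 − R2: [0, 0, 0, 0, 0, 0]
2 nonzero rows, so the 3 vectors span a space of dimension 2.
Since 2 < 3, the vectors are linearly dependent.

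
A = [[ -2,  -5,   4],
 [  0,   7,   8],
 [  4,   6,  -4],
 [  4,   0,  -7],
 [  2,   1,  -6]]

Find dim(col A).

Row reduce to echelon form.
R3 ← R3 + (2)·R1: [0, -4, 4]
R4 ← R4 + (2)·R1: [0, -10, 1]
R5 ← R5 + R1: [0, -4, -2]
R3 ← R3 + (4/7)·R2: [0, 0, 60/7]
R4 ← R4 + (10/7)·R2: [0, 0, 87/7]
R5 ← R5 + (4/7)·R2: [0, 0, 18/7]
R4 ← R4 − (29/20)·R3: [0, 0, 0]
R5 ← R5 − (3/10)·R3: [0, 0, 0]
Echelon form has 3 nonzero rows, so rank(A) = 3.
The column space has dimension equal to the rank: 3.

3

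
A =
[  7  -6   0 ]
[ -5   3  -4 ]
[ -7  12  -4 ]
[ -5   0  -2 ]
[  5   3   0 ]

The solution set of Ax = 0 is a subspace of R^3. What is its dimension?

0

Row reduce to echelon form.
R2 ← R2 + (5/7)·R1: [0, -9/7, -4]
R3 ← R3 + R1: [0, 6, -4]
R4 ← R4 + (5/7)·R1: [0, -30/7, -2]
R5 ← R5 − (5/7)·R1: [0, 51/7, 0]
R3 ← R3 + (14/3)·R2: [0, 0, -68/3]
R4 ← R4 − (10/3)·R2: [0, 0, 34/3]
R5 ← R5 + (17/3)·R2: [0, 0, -68/3]
R4 ← R4 + (1/2)·R3: [0, 0, 0]
R5 ← R5 − R3: [0, 0, 0]
3 nonzero rows, so rank(A) = 3.
A has 3 columns; by rank–nullity, nullity = 3 − 3 = 0.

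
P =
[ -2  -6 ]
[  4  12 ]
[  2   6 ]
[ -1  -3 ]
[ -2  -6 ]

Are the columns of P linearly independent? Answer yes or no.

no

Row reduce P to echelon form.
R2 ← R2 + (2)·R1: [0, 0]
R3 ← R3 + R1: [0, 0]
R4 ← R4 − (1/2)·R1: [0, 0]
R5 ← R5 − R1: [0, 0]
1 pivot among 2 columns.
Only 1 < 2 pivot columns, so the columns are linearly dependent.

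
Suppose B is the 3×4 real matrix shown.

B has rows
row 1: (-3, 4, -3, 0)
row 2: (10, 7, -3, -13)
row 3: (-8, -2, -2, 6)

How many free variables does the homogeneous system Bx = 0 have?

Row reduce to echelon form.
R2 ← R2 + (10/3)·R1: [0, 61/3, -13, -13]
R3 ← R3 − (8/3)·R1: [0, -38/3, 6, 6]
R3 ← R3 + (38/61)·R2: [0, 0, -128/61, -128/61]
3 nonzero rows, so rank(B) = 3.
B has 4 columns; by rank–nullity, nullity = 4 − 3 = 1.

1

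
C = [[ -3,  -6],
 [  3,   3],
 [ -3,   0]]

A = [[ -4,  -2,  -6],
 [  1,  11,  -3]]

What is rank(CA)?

2

First compute CA:
[[  6, -60,  36],
 [ -9,  27, -27],
 [ 12,   6,  18]]
Now row reduce the product.
R2 ← R2 + (3/2)·R1: [0, -63, 27]
R3 ← R3 − (2)·R1: [0, 126, -54]
R3 ← R3 + (2)·R2: [0, 0, 0]
2 nonzero rows, so rank(CA) = 2.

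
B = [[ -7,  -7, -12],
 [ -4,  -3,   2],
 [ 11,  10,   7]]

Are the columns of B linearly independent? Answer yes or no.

Row reduce B to echelon form.
R2 ← R2 − (4/7)·R1: [0, 1, 62/7]
R3 ← R3 + (11/7)·R1: [0, -1, -83/7]
R3 ← R3 + R2: [0, 0, -3]
3 pivots among 3 columns.
Every column is a pivot column, so the columns are linearly independent.

yes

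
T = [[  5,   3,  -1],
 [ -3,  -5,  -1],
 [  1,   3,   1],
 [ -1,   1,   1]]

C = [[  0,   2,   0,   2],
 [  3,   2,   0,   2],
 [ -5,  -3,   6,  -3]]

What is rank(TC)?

First compute TC:
[[ 14,  19,  -6,  19],
 [-10, -13,  -6, -13],
 [  4,   5,   6,   5],
 [ -2,  -3,   6,  -3]]
Now row reduce the product.
R2 ← R2 + (5/7)·R1: [0, 4/7, -72/7, 4/7]
R3 ← R3 − (2/7)·R1: [0, -3/7, 54/7, -3/7]
R4 ← R4 + (1/7)·R1: [0, -2/7, 36/7, -2/7]
R3 ← R3 + (3/4)·R2: [0, 0, 0, 0]
R4 ← R4 + (1/2)·R2: [0, 0, 0, 0]
2 nonzero rows, so rank(TC) = 2.

2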